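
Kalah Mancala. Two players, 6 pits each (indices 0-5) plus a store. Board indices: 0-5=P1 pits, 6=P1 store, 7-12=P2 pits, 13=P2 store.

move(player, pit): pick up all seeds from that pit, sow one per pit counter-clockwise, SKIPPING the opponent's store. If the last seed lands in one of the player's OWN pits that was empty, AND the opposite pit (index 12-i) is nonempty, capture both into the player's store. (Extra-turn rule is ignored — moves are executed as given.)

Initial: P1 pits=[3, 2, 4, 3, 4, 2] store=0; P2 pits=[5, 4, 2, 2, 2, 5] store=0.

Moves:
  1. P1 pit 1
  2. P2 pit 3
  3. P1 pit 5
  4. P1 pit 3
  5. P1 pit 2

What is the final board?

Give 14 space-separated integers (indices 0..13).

Answer: 3 0 0 1 6 2 3 8 4 2 0 3 6 0

Derivation:
Move 1: P1 pit1 -> P1=[3,0,5,4,4,2](0) P2=[5,4,2,2,2,5](0)
Move 2: P2 pit3 -> P1=[3,0,5,4,4,2](0) P2=[5,4,2,0,3,6](0)
Move 3: P1 pit5 -> P1=[3,0,5,4,4,0](1) P2=[6,4,2,0,3,6](0)
Move 4: P1 pit3 -> P1=[3,0,5,0,5,1](2) P2=[7,4,2,0,3,6](0)
Move 5: P1 pit2 -> P1=[3,0,0,1,6,2](3) P2=[8,4,2,0,3,6](0)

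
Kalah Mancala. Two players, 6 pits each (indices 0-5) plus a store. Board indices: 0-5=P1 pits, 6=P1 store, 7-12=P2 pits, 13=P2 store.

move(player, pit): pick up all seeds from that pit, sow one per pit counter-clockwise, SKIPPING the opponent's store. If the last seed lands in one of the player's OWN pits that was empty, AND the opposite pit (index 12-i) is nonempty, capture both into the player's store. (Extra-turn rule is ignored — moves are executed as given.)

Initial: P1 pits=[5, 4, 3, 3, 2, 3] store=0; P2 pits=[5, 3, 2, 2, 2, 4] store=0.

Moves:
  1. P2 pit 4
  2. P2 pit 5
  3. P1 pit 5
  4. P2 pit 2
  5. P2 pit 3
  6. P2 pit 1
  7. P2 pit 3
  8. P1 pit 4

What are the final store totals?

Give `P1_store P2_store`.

Answer: 2 9

Derivation:
Move 1: P2 pit4 -> P1=[5,4,3,3,2,3](0) P2=[5,3,2,2,0,5](1)
Move 2: P2 pit5 -> P1=[6,5,4,4,2,3](0) P2=[5,3,2,2,0,0](2)
Move 3: P1 pit5 -> P1=[6,5,4,4,2,0](1) P2=[6,4,2,2,0,0](2)
Move 4: P2 pit2 -> P1=[6,0,4,4,2,0](1) P2=[6,4,0,3,0,0](8)
Move 5: P2 pit3 -> P1=[6,0,4,4,2,0](1) P2=[6,4,0,0,1,1](9)
Move 6: P2 pit1 -> P1=[6,0,4,4,2,0](1) P2=[6,0,1,1,2,2](9)
Move 7: P2 pit3 -> P1=[6,0,4,4,2,0](1) P2=[6,0,1,0,3,2](9)
Move 8: P1 pit4 -> P1=[6,0,4,4,0,1](2) P2=[6,0,1,0,3,2](9)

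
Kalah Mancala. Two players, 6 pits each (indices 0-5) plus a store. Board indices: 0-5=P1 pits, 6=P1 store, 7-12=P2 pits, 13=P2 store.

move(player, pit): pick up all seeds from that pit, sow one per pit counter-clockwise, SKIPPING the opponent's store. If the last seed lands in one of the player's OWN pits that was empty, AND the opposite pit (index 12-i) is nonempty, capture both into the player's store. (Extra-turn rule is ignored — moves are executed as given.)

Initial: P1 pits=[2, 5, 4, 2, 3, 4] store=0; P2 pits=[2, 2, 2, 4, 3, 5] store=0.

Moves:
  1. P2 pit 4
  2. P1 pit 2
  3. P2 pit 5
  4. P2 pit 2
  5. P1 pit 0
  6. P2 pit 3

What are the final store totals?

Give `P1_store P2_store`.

Answer: 1 10

Derivation:
Move 1: P2 pit4 -> P1=[3,5,4,2,3,4](0) P2=[2,2,2,4,0,6](1)
Move 2: P1 pit2 -> P1=[3,5,0,3,4,5](1) P2=[2,2,2,4,0,6](1)
Move 3: P2 pit5 -> P1=[4,6,1,4,5,5](1) P2=[2,2,2,4,0,0](2)
Move 4: P2 pit2 -> P1=[4,0,1,4,5,5](1) P2=[2,2,0,5,0,0](9)
Move 5: P1 pit0 -> P1=[0,1,2,5,6,5](1) P2=[2,2,0,5,0,0](9)
Move 6: P2 pit3 -> P1=[1,2,2,5,6,5](1) P2=[2,2,0,0,1,1](10)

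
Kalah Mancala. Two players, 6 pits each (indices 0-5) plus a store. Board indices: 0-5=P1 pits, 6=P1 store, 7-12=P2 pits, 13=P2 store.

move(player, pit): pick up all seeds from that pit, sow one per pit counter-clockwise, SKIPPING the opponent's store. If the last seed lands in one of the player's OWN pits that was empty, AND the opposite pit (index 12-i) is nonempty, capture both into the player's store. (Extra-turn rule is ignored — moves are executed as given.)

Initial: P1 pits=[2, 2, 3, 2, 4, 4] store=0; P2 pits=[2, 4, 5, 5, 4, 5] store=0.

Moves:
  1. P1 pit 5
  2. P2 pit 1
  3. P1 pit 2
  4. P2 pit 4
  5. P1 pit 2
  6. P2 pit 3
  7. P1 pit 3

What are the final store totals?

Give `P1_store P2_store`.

Answer: 6 3

Derivation:
Move 1: P1 pit5 -> P1=[2,2,3,2,4,0](1) P2=[3,5,6,5,4,5](0)
Move 2: P2 pit1 -> P1=[2,2,3,2,4,0](1) P2=[3,0,7,6,5,6](1)
Move 3: P1 pit2 -> P1=[2,2,0,3,5,0](5) P2=[0,0,7,6,5,6](1)
Move 4: P2 pit4 -> P1=[3,3,1,3,5,0](5) P2=[0,0,7,6,0,7](2)
Move 5: P1 pit2 -> P1=[3,3,0,4,5,0](5) P2=[0,0,7,6,0,7](2)
Move 6: P2 pit3 -> P1=[4,4,1,4,5,0](5) P2=[0,0,7,0,1,8](3)
Move 7: P1 pit3 -> P1=[4,4,1,0,6,1](6) P2=[1,0,7,0,1,8](3)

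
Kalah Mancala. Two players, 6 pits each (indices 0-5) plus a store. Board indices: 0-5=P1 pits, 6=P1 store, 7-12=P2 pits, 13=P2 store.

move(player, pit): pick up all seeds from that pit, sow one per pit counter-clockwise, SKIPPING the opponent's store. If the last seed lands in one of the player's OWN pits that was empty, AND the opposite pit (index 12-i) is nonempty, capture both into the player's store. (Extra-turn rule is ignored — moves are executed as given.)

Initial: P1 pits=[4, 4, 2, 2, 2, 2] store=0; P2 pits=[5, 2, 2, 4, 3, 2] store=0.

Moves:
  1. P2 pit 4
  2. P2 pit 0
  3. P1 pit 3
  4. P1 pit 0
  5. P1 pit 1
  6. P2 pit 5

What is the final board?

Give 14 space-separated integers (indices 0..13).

Answer: 1 1 5 2 5 5 1 0 3 3 5 1 0 2

Derivation:
Move 1: P2 pit4 -> P1=[5,4,2,2,2,2](0) P2=[5,2,2,4,0,3](1)
Move 2: P2 pit0 -> P1=[5,4,2,2,2,2](0) P2=[0,3,3,5,1,4](1)
Move 3: P1 pit3 -> P1=[5,4,2,0,3,3](0) P2=[0,3,3,5,1,4](1)
Move 4: P1 pit0 -> P1=[0,5,3,1,4,4](0) P2=[0,3,3,5,1,4](1)
Move 5: P1 pit1 -> P1=[0,0,4,2,5,5](1) P2=[0,3,3,5,1,4](1)
Move 6: P2 pit5 -> P1=[1,1,5,2,5,5](1) P2=[0,3,3,5,1,0](2)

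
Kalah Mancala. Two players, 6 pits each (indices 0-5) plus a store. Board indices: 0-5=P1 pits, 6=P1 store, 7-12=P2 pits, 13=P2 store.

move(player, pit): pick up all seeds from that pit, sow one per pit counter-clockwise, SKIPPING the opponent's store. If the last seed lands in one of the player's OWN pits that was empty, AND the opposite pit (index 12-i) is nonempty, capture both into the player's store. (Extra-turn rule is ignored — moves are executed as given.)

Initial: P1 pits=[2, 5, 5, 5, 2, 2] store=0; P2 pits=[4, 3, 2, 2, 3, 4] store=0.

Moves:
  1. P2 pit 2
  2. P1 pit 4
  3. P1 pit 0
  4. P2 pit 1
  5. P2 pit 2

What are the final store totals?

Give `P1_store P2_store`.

Move 1: P2 pit2 -> P1=[2,5,5,5,2,2](0) P2=[4,3,0,3,4,4](0)
Move 2: P1 pit4 -> P1=[2,5,5,5,0,3](1) P2=[4,3,0,3,4,4](0)
Move 3: P1 pit0 -> P1=[0,6,6,5,0,3](1) P2=[4,3,0,3,4,4](0)
Move 4: P2 pit1 -> P1=[0,6,6,5,0,3](1) P2=[4,0,1,4,5,4](0)
Move 5: P2 pit2 -> P1=[0,6,6,5,0,3](1) P2=[4,0,0,5,5,4](0)

Answer: 1 0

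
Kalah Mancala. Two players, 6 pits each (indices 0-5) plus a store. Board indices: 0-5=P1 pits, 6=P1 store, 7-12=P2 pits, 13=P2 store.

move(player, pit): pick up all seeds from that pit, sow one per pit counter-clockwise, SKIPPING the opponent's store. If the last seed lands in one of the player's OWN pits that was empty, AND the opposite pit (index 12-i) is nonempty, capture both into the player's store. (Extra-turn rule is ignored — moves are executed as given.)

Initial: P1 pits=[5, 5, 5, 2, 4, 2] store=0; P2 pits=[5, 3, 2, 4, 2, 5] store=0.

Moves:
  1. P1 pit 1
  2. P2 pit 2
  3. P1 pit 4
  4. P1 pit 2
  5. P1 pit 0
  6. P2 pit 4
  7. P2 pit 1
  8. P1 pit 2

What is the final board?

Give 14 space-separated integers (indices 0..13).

Answer: 1 1 0 6 2 6 3 7 0 2 6 1 7 2

Derivation:
Move 1: P1 pit1 -> P1=[5,0,6,3,5,3](1) P2=[5,3,2,4,2,5](0)
Move 2: P2 pit2 -> P1=[5,0,6,3,5,3](1) P2=[5,3,0,5,3,5](0)
Move 3: P1 pit4 -> P1=[5,0,6,3,0,4](2) P2=[6,4,1,5,3,5](0)
Move 4: P1 pit2 -> P1=[5,0,0,4,1,5](3) P2=[7,5,1,5,3,5](0)
Move 5: P1 pit0 -> P1=[0,1,1,5,2,6](3) P2=[7,5,1,5,3,5](0)
Move 6: P2 pit4 -> P1=[1,1,1,5,2,6](3) P2=[7,5,1,5,0,6](1)
Move 7: P2 pit1 -> P1=[1,1,1,5,2,6](3) P2=[7,0,2,6,1,7](2)
Move 8: P1 pit2 -> P1=[1,1,0,6,2,6](3) P2=[7,0,2,6,1,7](2)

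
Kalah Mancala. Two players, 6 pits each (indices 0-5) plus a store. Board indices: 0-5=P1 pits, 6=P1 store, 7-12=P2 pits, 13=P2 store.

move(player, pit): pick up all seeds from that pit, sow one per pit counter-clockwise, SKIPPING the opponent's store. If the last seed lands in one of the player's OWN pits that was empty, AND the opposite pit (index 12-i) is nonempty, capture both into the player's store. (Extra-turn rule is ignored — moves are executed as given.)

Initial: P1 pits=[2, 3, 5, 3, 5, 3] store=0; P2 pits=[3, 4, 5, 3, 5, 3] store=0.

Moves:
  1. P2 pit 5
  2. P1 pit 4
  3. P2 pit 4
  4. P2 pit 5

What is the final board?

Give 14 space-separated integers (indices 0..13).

Move 1: P2 pit5 -> P1=[3,4,5,3,5,3](0) P2=[3,4,5,3,5,0](1)
Move 2: P1 pit4 -> P1=[3,4,5,3,0,4](1) P2=[4,5,6,3,5,0](1)
Move 3: P2 pit4 -> P1=[4,5,6,3,0,4](1) P2=[4,5,6,3,0,1](2)
Move 4: P2 pit5 -> P1=[4,5,6,3,0,4](1) P2=[4,5,6,3,0,0](3)

Answer: 4 5 6 3 0 4 1 4 5 6 3 0 0 3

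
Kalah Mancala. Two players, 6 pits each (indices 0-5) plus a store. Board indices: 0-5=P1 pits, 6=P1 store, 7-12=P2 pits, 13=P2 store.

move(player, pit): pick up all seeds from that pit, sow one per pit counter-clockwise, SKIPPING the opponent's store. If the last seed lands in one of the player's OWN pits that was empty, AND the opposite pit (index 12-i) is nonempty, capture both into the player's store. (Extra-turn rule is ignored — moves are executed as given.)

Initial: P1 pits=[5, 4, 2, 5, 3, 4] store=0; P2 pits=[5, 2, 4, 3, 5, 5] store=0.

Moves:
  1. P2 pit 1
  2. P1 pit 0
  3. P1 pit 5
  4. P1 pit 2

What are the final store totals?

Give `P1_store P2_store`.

Answer: 8 0

Derivation:
Move 1: P2 pit1 -> P1=[5,4,2,5,3,4](0) P2=[5,0,5,4,5,5](0)
Move 2: P1 pit0 -> P1=[0,5,3,6,4,5](0) P2=[5,0,5,4,5,5](0)
Move 3: P1 pit5 -> P1=[0,5,3,6,4,0](1) P2=[6,1,6,5,5,5](0)
Move 4: P1 pit2 -> P1=[0,5,0,7,5,0](8) P2=[0,1,6,5,5,5](0)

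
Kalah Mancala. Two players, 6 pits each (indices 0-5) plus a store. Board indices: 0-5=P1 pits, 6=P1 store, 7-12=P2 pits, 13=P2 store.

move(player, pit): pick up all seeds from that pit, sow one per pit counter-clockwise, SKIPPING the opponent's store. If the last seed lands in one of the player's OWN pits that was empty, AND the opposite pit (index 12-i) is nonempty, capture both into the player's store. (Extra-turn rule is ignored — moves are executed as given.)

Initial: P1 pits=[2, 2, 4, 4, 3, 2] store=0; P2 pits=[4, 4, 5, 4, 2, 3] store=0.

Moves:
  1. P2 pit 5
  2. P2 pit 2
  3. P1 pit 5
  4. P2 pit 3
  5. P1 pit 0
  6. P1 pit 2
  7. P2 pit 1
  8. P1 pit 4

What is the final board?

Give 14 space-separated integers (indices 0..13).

Answer: 0 5 0 6 0 2 9 2 1 2 1 5 3 3

Derivation:
Move 1: P2 pit5 -> P1=[3,3,4,4,3,2](0) P2=[4,4,5,4,2,0](1)
Move 2: P2 pit2 -> P1=[4,3,4,4,3,2](0) P2=[4,4,0,5,3,1](2)
Move 3: P1 pit5 -> P1=[4,3,4,4,3,0](1) P2=[5,4,0,5,3,1](2)
Move 4: P2 pit3 -> P1=[5,4,4,4,3,0](1) P2=[5,4,0,0,4,2](3)
Move 5: P1 pit0 -> P1=[0,5,5,5,4,0](7) P2=[0,4,0,0,4,2](3)
Move 6: P1 pit2 -> P1=[0,5,0,6,5,1](8) P2=[1,4,0,0,4,2](3)
Move 7: P2 pit1 -> P1=[0,5,0,6,5,1](8) P2=[1,0,1,1,5,3](3)
Move 8: P1 pit4 -> P1=[0,5,0,6,0,2](9) P2=[2,1,2,1,5,3](3)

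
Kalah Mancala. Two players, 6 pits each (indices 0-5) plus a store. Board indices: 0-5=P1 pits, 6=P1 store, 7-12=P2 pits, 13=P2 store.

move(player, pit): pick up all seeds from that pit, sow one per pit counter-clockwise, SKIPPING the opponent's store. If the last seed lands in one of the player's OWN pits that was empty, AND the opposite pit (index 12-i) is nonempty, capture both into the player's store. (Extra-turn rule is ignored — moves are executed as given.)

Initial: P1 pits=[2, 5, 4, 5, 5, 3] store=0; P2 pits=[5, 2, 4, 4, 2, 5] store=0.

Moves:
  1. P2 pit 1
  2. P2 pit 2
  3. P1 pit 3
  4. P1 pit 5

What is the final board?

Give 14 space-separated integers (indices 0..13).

Move 1: P2 pit1 -> P1=[2,5,4,5,5,3](0) P2=[5,0,5,5,2,5](0)
Move 2: P2 pit2 -> P1=[3,5,4,5,5,3](0) P2=[5,0,0,6,3,6](1)
Move 3: P1 pit3 -> P1=[3,5,4,0,6,4](1) P2=[6,1,0,6,3,6](1)
Move 4: P1 pit5 -> P1=[3,5,4,0,6,0](2) P2=[7,2,1,6,3,6](1)

Answer: 3 5 4 0 6 0 2 7 2 1 6 3 6 1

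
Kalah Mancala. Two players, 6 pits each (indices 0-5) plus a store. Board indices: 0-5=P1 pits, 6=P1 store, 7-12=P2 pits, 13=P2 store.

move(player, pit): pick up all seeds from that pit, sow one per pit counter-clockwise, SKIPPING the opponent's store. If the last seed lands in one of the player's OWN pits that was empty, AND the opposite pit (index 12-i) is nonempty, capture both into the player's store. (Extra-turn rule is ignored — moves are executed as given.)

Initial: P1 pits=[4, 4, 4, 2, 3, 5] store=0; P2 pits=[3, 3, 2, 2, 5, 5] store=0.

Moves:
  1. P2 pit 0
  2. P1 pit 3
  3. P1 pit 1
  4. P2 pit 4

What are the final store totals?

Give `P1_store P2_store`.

Move 1: P2 pit0 -> P1=[4,4,4,2,3,5](0) P2=[0,4,3,3,5,5](0)
Move 2: P1 pit3 -> P1=[4,4,4,0,4,6](0) P2=[0,4,3,3,5,5](0)
Move 3: P1 pit1 -> P1=[4,0,5,1,5,7](0) P2=[0,4,3,3,5,5](0)
Move 4: P2 pit4 -> P1=[5,1,6,1,5,7](0) P2=[0,4,3,3,0,6](1)

Answer: 0 1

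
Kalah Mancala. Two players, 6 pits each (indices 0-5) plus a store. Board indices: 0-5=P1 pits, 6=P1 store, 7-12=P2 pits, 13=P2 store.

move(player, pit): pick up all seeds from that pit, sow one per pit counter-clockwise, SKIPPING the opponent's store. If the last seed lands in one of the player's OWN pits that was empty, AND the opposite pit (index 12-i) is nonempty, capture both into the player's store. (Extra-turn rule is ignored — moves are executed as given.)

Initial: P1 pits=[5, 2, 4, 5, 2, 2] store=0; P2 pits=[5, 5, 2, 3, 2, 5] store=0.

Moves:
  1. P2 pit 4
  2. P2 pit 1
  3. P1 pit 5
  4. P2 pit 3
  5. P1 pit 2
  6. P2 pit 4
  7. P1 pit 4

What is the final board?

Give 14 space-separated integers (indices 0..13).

Answer: 6 2 0 6 0 2 3 7 0 3 0 0 9 4

Derivation:
Move 1: P2 pit4 -> P1=[5,2,4,5,2,2](0) P2=[5,5,2,3,0,6](1)
Move 2: P2 pit1 -> P1=[5,2,4,5,2,2](0) P2=[5,0,3,4,1,7](2)
Move 3: P1 pit5 -> P1=[5,2,4,5,2,0](1) P2=[6,0,3,4,1,7](2)
Move 4: P2 pit3 -> P1=[6,2,4,5,2,0](1) P2=[6,0,3,0,2,8](3)
Move 5: P1 pit2 -> P1=[6,2,0,6,3,1](2) P2=[6,0,3,0,2,8](3)
Move 6: P2 pit4 -> P1=[6,2,0,6,3,1](2) P2=[6,0,3,0,0,9](4)
Move 7: P1 pit4 -> P1=[6,2,0,6,0,2](3) P2=[7,0,3,0,0,9](4)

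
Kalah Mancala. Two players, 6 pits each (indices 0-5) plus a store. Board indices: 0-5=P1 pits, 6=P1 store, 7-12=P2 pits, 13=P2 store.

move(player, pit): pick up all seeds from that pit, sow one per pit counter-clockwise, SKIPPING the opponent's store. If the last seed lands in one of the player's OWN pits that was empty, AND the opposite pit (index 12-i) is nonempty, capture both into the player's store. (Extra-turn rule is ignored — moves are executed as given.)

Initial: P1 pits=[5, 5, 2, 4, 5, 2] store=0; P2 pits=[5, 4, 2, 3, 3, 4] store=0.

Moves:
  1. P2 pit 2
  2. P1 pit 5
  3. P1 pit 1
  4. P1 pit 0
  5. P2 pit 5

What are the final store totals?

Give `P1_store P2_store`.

Move 1: P2 pit2 -> P1=[5,5,2,4,5,2](0) P2=[5,4,0,4,4,4](0)
Move 2: P1 pit5 -> P1=[5,5,2,4,5,0](1) P2=[6,4,0,4,4,4](0)
Move 3: P1 pit1 -> P1=[5,0,3,5,6,1](2) P2=[6,4,0,4,4,4](0)
Move 4: P1 pit0 -> P1=[0,1,4,6,7,2](2) P2=[6,4,0,4,4,4](0)
Move 5: P2 pit5 -> P1=[1,2,5,6,7,2](2) P2=[6,4,0,4,4,0](1)

Answer: 2 1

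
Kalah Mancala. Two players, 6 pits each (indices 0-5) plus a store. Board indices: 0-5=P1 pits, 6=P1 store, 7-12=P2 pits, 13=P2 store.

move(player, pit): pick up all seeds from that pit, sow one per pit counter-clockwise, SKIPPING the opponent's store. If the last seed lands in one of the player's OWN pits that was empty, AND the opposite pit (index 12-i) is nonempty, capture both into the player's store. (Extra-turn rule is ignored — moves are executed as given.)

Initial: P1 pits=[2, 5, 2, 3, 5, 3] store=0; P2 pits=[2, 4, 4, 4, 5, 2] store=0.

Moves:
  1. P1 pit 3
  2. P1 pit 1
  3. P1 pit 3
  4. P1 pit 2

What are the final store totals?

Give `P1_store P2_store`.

Answer: 2 0

Derivation:
Move 1: P1 pit3 -> P1=[2,5,2,0,6,4](1) P2=[2,4,4,4,5,2](0)
Move 2: P1 pit1 -> P1=[2,0,3,1,7,5](2) P2=[2,4,4,4,5,2](0)
Move 3: P1 pit3 -> P1=[2,0,3,0,8,5](2) P2=[2,4,4,4,5,2](0)
Move 4: P1 pit2 -> P1=[2,0,0,1,9,6](2) P2=[2,4,4,4,5,2](0)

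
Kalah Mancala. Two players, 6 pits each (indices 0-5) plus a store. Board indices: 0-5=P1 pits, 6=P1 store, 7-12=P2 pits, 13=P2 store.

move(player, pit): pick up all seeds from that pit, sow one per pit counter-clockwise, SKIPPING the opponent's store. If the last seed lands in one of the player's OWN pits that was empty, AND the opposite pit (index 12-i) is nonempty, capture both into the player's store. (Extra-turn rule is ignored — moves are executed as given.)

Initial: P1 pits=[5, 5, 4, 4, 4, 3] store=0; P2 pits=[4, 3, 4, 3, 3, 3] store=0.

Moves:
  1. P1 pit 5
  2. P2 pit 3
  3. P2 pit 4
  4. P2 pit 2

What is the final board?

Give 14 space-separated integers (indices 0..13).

Move 1: P1 pit5 -> P1=[5,5,4,4,4,0](1) P2=[5,4,4,3,3,3](0)
Move 2: P2 pit3 -> P1=[5,5,4,4,4,0](1) P2=[5,4,4,0,4,4](1)
Move 3: P2 pit4 -> P1=[6,6,4,4,4,0](1) P2=[5,4,4,0,0,5](2)
Move 4: P2 pit2 -> P1=[6,6,4,4,4,0](1) P2=[5,4,0,1,1,6](3)

Answer: 6 6 4 4 4 0 1 5 4 0 1 1 6 3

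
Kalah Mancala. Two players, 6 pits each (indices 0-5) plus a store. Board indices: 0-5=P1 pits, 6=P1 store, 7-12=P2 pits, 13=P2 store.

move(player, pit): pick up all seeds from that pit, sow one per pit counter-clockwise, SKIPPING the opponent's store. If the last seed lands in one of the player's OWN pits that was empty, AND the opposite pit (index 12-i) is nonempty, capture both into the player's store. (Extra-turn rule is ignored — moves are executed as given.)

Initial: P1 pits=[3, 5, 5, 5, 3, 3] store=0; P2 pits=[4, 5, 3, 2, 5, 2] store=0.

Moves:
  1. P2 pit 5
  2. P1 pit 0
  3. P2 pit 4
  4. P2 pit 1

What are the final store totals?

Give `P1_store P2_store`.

Answer: 0 3

Derivation:
Move 1: P2 pit5 -> P1=[4,5,5,5,3,3](0) P2=[4,5,3,2,5,0](1)
Move 2: P1 pit0 -> P1=[0,6,6,6,4,3](0) P2=[4,5,3,2,5,0](1)
Move 3: P2 pit4 -> P1=[1,7,7,6,4,3](0) P2=[4,5,3,2,0,1](2)
Move 4: P2 pit1 -> P1=[1,7,7,6,4,3](0) P2=[4,0,4,3,1,2](3)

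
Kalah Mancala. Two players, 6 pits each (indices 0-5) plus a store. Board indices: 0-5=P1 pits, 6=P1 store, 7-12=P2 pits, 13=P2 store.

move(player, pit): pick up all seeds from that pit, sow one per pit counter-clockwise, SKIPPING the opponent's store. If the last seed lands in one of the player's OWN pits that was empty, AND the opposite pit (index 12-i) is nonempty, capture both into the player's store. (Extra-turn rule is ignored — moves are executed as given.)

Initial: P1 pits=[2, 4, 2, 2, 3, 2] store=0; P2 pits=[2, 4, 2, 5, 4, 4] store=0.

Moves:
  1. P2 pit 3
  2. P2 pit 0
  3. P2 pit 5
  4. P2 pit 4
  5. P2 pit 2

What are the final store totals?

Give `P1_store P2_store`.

Move 1: P2 pit3 -> P1=[3,5,2,2,3,2](0) P2=[2,4,2,0,5,5](1)
Move 2: P2 pit0 -> P1=[3,5,2,2,3,2](0) P2=[0,5,3,0,5,5](1)
Move 3: P2 pit5 -> P1=[4,6,3,3,3,2](0) P2=[0,5,3,0,5,0](2)
Move 4: P2 pit4 -> P1=[5,7,4,3,3,2](0) P2=[0,5,3,0,0,1](3)
Move 5: P2 pit2 -> P1=[5,7,4,3,3,2](0) P2=[0,5,0,1,1,2](3)

Answer: 0 3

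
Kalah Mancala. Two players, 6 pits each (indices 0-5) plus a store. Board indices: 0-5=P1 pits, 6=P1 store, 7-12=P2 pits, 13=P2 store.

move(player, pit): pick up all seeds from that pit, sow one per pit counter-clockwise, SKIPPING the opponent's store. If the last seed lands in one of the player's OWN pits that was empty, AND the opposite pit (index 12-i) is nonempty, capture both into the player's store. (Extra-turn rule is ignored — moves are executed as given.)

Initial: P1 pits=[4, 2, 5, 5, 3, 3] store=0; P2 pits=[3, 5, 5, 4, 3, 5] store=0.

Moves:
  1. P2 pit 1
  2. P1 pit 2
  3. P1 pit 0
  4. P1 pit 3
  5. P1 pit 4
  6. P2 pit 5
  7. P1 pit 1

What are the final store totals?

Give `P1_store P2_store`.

Answer: 3 2

Derivation:
Move 1: P2 pit1 -> P1=[4,2,5,5,3,3](0) P2=[3,0,6,5,4,6](1)
Move 2: P1 pit2 -> P1=[4,2,0,6,4,4](1) P2=[4,0,6,5,4,6](1)
Move 3: P1 pit0 -> P1=[0,3,1,7,5,4](1) P2=[4,0,6,5,4,6](1)
Move 4: P1 pit3 -> P1=[0,3,1,0,6,5](2) P2=[5,1,7,6,4,6](1)
Move 5: P1 pit4 -> P1=[0,3,1,0,0,6](3) P2=[6,2,8,7,4,6](1)
Move 6: P2 pit5 -> P1=[1,4,2,1,1,6](3) P2=[6,2,8,7,4,0](2)
Move 7: P1 pit1 -> P1=[1,0,3,2,2,7](3) P2=[6,2,8,7,4,0](2)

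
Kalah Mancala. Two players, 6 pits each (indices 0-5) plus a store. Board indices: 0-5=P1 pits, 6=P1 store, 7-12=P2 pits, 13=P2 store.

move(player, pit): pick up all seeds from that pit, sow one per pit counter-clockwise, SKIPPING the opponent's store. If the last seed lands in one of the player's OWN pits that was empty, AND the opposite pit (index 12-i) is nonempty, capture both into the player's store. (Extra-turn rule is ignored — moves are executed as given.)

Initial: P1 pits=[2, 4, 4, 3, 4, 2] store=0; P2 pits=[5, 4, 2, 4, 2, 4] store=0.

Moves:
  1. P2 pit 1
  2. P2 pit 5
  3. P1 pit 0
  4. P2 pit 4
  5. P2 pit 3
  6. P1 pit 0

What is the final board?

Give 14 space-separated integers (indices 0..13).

Move 1: P2 pit1 -> P1=[2,4,4,3,4,2](0) P2=[5,0,3,5,3,5](0)
Move 2: P2 pit5 -> P1=[3,5,5,4,4,2](0) P2=[5,0,3,5,3,0](1)
Move 3: P1 pit0 -> P1=[0,6,6,5,4,2](0) P2=[5,0,3,5,3,0](1)
Move 4: P2 pit4 -> P1=[1,6,6,5,4,2](0) P2=[5,0,3,5,0,1](2)
Move 5: P2 pit3 -> P1=[2,7,6,5,4,2](0) P2=[5,0,3,0,1,2](3)
Move 6: P1 pit0 -> P1=[0,8,7,5,4,2](0) P2=[5,0,3,0,1,2](3)

Answer: 0 8 7 5 4 2 0 5 0 3 0 1 2 3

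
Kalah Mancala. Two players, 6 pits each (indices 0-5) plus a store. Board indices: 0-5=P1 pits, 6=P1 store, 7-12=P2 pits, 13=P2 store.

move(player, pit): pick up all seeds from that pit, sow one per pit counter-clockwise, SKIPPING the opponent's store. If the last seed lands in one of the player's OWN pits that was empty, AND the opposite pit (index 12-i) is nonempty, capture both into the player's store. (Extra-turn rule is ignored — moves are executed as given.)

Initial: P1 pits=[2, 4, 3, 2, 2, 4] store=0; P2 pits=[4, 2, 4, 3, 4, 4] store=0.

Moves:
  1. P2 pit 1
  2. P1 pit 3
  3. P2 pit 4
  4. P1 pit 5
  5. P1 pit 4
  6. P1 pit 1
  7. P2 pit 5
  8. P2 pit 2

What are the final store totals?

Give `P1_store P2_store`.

Move 1: P2 pit1 -> P1=[2,4,3,2,2,4](0) P2=[4,0,5,4,4,4](0)
Move 2: P1 pit3 -> P1=[2,4,3,0,3,5](0) P2=[4,0,5,4,4,4](0)
Move 3: P2 pit4 -> P1=[3,5,3,0,3,5](0) P2=[4,0,5,4,0,5](1)
Move 4: P1 pit5 -> P1=[3,5,3,0,3,0](1) P2=[5,1,6,5,0,5](1)
Move 5: P1 pit4 -> P1=[3,5,3,0,0,1](2) P2=[6,1,6,5,0,5](1)
Move 6: P1 pit1 -> P1=[3,0,4,1,1,2](3) P2=[6,1,6,5,0,5](1)
Move 7: P2 pit5 -> P1=[4,1,5,2,1,2](3) P2=[6,1,6,5,0,0](2)
Move 8: P2 pit2 -> P1=[5,2,5,2,1,2](3) P2=[6,1,0,6,1,1](3)

Answer: 3 3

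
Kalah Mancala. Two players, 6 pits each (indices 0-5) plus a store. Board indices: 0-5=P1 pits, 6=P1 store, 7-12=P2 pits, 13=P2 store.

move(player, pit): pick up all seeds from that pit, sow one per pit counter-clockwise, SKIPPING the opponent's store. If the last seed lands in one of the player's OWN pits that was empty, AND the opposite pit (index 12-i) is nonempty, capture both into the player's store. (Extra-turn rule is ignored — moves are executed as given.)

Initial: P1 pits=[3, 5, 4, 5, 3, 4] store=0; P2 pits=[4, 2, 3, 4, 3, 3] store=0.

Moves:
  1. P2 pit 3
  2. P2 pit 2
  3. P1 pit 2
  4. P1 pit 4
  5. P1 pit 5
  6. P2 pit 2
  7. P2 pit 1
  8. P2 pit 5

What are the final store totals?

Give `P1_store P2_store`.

Move 1: P2 pit3 -> P1=[4,5,4,5,3,4](0) P2=[4,2,3,0,4,4](1)
Move 2: P2 pit2 -> P1=[4,5,4,5,3,4](0) P2=[4,2,0,1,5,5](1)
Move 3: P1 pit2 -> P1=[4,5,0,6,4,5](1) P2=[4,2,0,1,5,5](1)
Move 4: P1 pit4 -> P1=[4,5,0,6,0,6](2) P2=[5,3,0,1,5,5](1)
Move 5: P1 pit5 -> P1=[4,5,0,6,0,0](3) P2=[6,4,1,2,6,5](1)
Move 6: P2 pit2 -> P1=[4,5,0,6,0,0](3) P2=[6,4,0,3,6,5](1)
Move 7: P2 pit1 -> P1=[4,5,0,6,0,0](3) P2=[6,0,1,4,7,6](1)
Move 8: P2 pit5 -> P1=[5,6,1,7,1,0](3) P2=[6,0,1,4,7,0](2)

Answer: 3 2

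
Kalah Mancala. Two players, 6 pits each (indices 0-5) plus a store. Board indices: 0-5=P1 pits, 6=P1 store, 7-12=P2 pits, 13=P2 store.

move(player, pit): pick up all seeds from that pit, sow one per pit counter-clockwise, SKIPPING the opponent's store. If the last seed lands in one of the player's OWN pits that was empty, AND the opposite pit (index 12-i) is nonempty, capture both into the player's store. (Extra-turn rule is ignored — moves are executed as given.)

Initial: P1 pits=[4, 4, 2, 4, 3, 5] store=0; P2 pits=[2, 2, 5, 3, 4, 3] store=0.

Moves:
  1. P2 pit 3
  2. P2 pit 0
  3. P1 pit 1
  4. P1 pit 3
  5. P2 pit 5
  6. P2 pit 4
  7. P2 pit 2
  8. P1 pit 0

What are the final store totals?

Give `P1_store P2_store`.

Move 1: P2 pit3 -> P1=[4,4,2,4,3,5](0) P2=[2,2,5,0,5,4](1)
Move 2: P2 pit0 -> P1=[4,4,2,4,3,5](0) P2=[0,3,6,0,5,4](1)
Move 3: P1 pit1 -> P1=[4,0,3,5,4,6](0) P2=[0,3,6,0,5,4](1)
Move 4: P1 pit3 -> P1=[4,0,3,0,5,7](1) P2=[1,4,6,0,5,4](1)
Move 5: P2 pit5 -> P1=[5,1,4,0,5,7](1) P2=[1,4,6,0,5,0](2)
Move 6: P2 pit4 -> P1=[6,2,5,0,5,7](1) P2=[1,4,6,0,0,1](3)
Move 7: P2 pit2 -> P1=[7,3,5,0,5,7](1) P2=[1,4,0,1,1,2](4)
Move 8: P1 pit0 -> P1=[0,4,6,1,6,8](2) P2=[2,4,0,1,1,2](4)

Answer: 2 4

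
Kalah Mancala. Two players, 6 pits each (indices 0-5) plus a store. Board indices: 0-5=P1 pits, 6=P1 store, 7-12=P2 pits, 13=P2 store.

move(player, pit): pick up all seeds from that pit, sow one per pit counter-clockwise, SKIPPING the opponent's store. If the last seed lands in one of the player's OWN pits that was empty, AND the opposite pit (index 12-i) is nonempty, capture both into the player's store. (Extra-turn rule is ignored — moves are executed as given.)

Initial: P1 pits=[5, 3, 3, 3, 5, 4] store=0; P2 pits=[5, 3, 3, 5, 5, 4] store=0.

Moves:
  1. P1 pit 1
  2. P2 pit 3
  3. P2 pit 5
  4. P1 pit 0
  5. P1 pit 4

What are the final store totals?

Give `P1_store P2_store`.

Answer: 2 2

Derivation:
Move 1: P1 pit1 -> P1=[5,0,4,4,6,4](0) P2=[5,3,3,5,5,4](0)
Move 2: P2 pit3 -> P1=[6,1,4,4,6,4](0) P2=[5,3,3,0,6,5](1)
Move 3: P2 pit5 -> P1=[7,2,5,5,6,4](0) P2=[5,3,3,0,6,0](2)
Move 4: P1 pit0 -> P1=[0,3,6,6,7,5](1) P2=[6,3,3,0,6,0](2)
Move 5: P1 pit4 -> P1=[0,3,6,6,0,6](2) P2=[7,4,4,1,7,0](2)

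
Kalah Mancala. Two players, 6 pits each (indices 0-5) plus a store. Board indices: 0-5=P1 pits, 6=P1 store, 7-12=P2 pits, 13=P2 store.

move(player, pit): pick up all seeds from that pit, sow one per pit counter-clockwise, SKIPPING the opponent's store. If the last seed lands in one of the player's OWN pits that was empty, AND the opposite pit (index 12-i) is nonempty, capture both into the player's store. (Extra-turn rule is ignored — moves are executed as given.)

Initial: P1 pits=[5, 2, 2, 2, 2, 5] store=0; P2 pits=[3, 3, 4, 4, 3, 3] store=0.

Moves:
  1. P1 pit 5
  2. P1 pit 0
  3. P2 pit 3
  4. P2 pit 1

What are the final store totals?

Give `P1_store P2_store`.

Move 1: P1 pit5 -> P1=[5,2,2,2,2,0](1) P2=[4,4,5,5,3,3](0)
Move 2: P1 pit0 -> P1=[0,3,3,3,3,0](6) P2=[0,4,5,5,3,3](0)
Move 3: P2 pit3 -> P1=[1,4,3,3,3,0](6) P2=[0,4,5,0,4,4](1)
Move 4: P2 pit1 -> P1=[1,4,3,3,3,0](6) P2=[0,0,6,1,5,5](1)

Answer: 6 1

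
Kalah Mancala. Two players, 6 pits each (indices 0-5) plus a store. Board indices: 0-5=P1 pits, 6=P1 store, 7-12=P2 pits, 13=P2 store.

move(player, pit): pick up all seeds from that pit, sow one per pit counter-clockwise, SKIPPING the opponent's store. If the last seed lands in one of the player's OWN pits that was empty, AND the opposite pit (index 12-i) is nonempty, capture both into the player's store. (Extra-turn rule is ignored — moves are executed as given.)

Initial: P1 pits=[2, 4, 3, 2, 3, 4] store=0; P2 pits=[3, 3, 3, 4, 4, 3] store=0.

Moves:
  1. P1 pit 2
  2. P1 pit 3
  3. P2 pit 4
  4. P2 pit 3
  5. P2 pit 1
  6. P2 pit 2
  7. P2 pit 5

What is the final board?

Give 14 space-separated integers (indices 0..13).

Answer: 5 6 1 1 6 6 1 3 0 0 2 3 0 4

Derivation:
Move 1: P1 pit2 -> P1=[2,4,0,3,4,5](0) P2=[3,3,3,4,4,3](0)
Move 2: P1 pit3 -> P1=[2,4,0,0,5,6](1) P2=[3,3,3,4,4,3](0)
Move 3: P2 pit4 -> P1=[3,5,0,0,5,6](1) P2=[3,3,3,4,0,4](1)
Move 4: P2 pit3 -> P1=[4,5,0,0,5,6](1) P2=[3,3,3,0,1,5](2)
Move 5: P2 pit1 -> P1=[4,5,0,0,5,6](1) P2=[3,0,4,1,2,5](2)
Move 6: P2 pit2 -> P1=[4,5,0,0,5,6](1) P2=[3,0,0,2,3,6](3)
Move 7: P2 pit5 -> P1=[5,6,1,1,6,6](1) P2=[3,0,0,2,3,0](4)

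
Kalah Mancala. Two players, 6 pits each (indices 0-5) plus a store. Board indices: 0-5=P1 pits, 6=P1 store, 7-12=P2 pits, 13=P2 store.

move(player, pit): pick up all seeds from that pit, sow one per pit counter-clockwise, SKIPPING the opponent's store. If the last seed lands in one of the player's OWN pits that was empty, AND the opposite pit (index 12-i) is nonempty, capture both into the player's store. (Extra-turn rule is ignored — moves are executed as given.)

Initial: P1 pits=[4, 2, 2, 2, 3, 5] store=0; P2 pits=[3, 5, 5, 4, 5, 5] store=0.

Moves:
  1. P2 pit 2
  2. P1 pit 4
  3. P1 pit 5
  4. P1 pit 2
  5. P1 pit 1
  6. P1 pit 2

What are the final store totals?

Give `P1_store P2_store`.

Answer: 9 1

Derivation:
Move 1: P2 pit2 -> P1=[5,2,2,2,3,5](0) P2=[3,5,0,5,6,6](1)
Move 2: P1 pit4 -> P1=[5,2,2,2,0,6](1) P2=[4,5,0,5,6,6](1)
Move 3: P1 pit5 -> P1=[5,2,2,2,0,0](2) P2=[5,6,1,6,7,6](1)
Move 4: P1 pit2 -> P1=[5,2,0,3,0,0](9) P2=[5,0,1,6,7,6](1)
Move 5: P1 pit1 -> P1=[5,0,1,4,0,0](9) P2=[5,0,1,6,7,6](1)
Move 6: P1 pit2 -> P1=[5,0,0,5,0,0](9) P2=[5,0,1,6,7,6](1)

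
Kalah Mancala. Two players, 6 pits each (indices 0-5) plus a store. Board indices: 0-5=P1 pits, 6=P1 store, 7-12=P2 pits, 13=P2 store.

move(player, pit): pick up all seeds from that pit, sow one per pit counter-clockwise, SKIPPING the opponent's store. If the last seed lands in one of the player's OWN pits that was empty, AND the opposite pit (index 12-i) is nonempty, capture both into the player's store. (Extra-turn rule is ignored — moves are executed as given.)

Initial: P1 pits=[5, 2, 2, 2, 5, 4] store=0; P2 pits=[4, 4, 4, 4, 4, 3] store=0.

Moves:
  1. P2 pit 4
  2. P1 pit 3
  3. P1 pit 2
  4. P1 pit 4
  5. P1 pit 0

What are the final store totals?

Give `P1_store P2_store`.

Answer: 2 1

Derivation:
Move 1: P2 pit4 -> P1=[6,3,2,2,5,4](0) P2=[4,4,4,4,0,4](1)
Move 2: P1 pit3 -> P1=[6,3,2,0,6,5](0) P2=[4,4,4,4,0,4](1)
Move 3: P1 pit2 -> P1=[6,3,0,1,7,5](0) P2=[4,4,4,4,0,4](1)
Move 4: P1 pit4 -> P1=[6,3,0,1,0,6](1) P2=[5,5,5,5,1,4](1)
Move 5: P1 pit0 -> P1=[0,4,1,2,1,7](2) P2=[5,5,5,5,1,4](1)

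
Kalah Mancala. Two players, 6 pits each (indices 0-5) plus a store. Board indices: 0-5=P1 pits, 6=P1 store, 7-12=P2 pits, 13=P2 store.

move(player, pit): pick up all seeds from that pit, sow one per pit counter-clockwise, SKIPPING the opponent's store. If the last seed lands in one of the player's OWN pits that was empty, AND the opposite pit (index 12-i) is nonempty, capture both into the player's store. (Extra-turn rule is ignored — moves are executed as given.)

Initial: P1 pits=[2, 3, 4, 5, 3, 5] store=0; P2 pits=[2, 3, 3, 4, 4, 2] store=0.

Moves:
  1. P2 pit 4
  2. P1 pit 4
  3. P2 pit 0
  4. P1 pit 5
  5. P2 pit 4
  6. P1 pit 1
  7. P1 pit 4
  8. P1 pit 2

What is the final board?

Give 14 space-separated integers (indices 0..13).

Move 1: P2 pit4 -> P1=[3,4,4,5,3,5](0) P2=[2,3,3,4,0,3](1)
Move 2: P1 pit4 -> P1=[3,4,4,5,0,6](1) P2=[3,3,3,4,0,3](1)
Move 3: P2 pit0 -> P1=[3,4,4,5,0,6](1) P2=[0,4,4,5,0,3](1)
Move 4: P1 pit5 -> P1=[3,4,4,5,0,0](2) P2=[1,5,5,6,1,3](1)
Move 5: P2 pit4 -> P1=[3,4,4,5,0,0](2) P2=[1,5,5,6,0,4](1)
Move 6: P1 pit1 -> P1=[3,0,5,6,1,0](4) P2=[0,5,5,6,0,4](1)
Move 7: P1 pit4 -> P1=[3,0,5,6,0,1](4) P2=[0,5,5,6,0,4](1)
Move 8: P1 pit2 -> P1=[3,0,0,7,1,2](5) P2=[1,5,5,6,0,4](1)

Answer: 3 0 0 7 1 2 5 1 5 5 6 0 4 1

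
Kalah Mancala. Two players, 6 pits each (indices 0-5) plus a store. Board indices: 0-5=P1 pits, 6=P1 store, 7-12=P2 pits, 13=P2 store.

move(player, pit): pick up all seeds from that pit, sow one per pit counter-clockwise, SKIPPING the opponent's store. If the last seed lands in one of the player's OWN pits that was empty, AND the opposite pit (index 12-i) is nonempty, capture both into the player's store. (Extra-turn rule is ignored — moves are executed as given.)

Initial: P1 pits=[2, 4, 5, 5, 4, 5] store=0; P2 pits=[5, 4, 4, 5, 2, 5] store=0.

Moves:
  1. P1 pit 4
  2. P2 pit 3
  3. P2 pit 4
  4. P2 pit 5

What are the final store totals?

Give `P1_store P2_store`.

Answer: 1 3

Derivation:
Move 1: P1 pit4 -> P1=[2,4,5,5,0,6](1) P2=[6,5,4,5,2,5](0)
Move 2: P2 pit3 -> P1=[3,5,5,5,0,6](1) P2=[6,5,4,0,3,6](1)
Move 3: P2 pit4 -> P1=[4,5,5,5,0,6](1) P2=[6,5,4,0,0,7](2)
Move 4: P2 pit5 -> P1=[5,6,6,6,1,7](1) P2=[6,5,4,0,0,0](3)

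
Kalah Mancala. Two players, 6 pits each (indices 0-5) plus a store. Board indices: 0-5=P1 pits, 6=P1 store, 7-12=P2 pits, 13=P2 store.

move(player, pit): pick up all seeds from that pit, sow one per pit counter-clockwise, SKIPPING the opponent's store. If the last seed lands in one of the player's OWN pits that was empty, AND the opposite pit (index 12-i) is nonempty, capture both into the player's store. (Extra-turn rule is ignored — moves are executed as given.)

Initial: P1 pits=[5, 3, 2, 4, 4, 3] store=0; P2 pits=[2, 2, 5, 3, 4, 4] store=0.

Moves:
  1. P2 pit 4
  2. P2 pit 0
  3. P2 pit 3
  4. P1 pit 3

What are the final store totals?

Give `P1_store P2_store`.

Move 1: P2 pit4 -> P1=[6,4,2,4,4,3](0) P2=[2,2,5,3,0,5](1)
Move 2: P2 pit0 -> P1=[6,4,2,4,4,3](0) P2=[0,3,6,3,0,5](1)
Move 3: P2 pit3 -> P1=[6,4,2,4,4,3](0) P2=[0,3,6,0,1,6](2)
Move 4: P1 pit3 -> P1=[6,4,2,0,5,4](1) P2=[1,3,6,0,1,6](2)

Answer: 1 2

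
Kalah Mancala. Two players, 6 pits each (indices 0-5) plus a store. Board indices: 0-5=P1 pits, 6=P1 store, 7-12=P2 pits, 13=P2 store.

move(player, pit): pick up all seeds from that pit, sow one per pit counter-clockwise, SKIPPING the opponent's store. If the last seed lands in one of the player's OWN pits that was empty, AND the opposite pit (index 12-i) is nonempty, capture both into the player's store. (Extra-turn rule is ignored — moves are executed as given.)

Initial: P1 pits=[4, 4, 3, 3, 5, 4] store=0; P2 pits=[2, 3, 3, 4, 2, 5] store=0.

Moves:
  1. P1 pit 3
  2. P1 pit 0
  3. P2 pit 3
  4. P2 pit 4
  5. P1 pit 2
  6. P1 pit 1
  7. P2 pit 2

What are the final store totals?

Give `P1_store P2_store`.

Answer: 3 2

Derivation:
Move 1: P1 pit3 -> P1=[4,4,3,0,6,5](1) P2=[2,3,3,4,2,5](0)
Move 2: P1 pit0 -> P1=[0,5,4,1,7,5](1) P2=[2,3,3,4,2,5](0)
Move 3: P2 pit3 -> P1=[1,5,4,1,7,5](1) P2=[2,3,3,0,3,6](1)
Move 4: P2 pit4 -> P1=[2,5,4,1,7,5](1) P2=[2,3,3,0,0,7](2)
Move 5: P1 pit2 -> P1=[2,5,0,2,8,6](2) P2=[2,3,3,0,0,7](2)
Move 6: P1 pit1 -> P1=[2,0,1,3,9,7](3) P2=[2,3,3,0,0,7](2)
Move 7: P2 pit2 -> P1=[2,0,1,3,9,7](3) P2=[2,3,0,1,1,8](2)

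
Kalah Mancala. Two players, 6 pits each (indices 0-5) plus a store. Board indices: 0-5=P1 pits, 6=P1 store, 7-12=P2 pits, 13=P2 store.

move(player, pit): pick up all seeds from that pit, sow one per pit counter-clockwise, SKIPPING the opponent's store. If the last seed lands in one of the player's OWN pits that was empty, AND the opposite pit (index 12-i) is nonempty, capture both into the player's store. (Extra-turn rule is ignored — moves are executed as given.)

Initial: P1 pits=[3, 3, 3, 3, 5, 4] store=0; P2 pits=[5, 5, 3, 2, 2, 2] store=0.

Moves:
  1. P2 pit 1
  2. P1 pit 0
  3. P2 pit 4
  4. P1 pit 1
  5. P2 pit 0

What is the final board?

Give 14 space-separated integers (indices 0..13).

Move 1: P2 pit1 -> P1=[3,3,3,3,5,4](0) P2=[5,0,4,3,3,3](1)
Move 2: P1 pit0 -> P1=[0,4,4,4,5,4](0) P2=[5,0,4,3,3,3](1)
Move 3: P2 pit4 -> P1=[1,4,4,4,5,4](0) P2=[5,0,4,3,0,4](2)
Move 4: P1 pit1 -> P1=[1,0,5,5,6,5](0) P2=[5,0,4,3,0,4](2)
Move 5: P2 pit0 -> P1=[1,0,5,5,6,5](0) P2=[0,1,5,4,1,5](2)

Answer: 1 0 5 5 6 5 0 0 1 5 4 1 5 2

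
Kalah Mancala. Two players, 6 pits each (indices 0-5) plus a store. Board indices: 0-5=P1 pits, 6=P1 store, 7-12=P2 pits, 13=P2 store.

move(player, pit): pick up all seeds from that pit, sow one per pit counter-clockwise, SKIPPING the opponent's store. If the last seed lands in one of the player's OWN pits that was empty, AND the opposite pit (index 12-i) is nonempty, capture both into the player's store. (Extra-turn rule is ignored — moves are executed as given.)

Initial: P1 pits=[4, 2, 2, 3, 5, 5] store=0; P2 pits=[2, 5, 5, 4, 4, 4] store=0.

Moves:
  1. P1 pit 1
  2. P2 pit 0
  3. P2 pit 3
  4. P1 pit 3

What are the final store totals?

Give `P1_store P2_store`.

Move 1: P1 pit1 -> P1=[4,0,3,4,5,5](0) P2=[2,5,5,4,4,4](0)
Move 2: P2 pit0 -> P1=[4,0,3,4,5,5](0) P2=[0,6,6,4,4,4](0)
Move 3: P2 pit3 -> P1=[5,0,3,4,5,5](0) P2=[0,6,6,0,5,5](1)
Move 4: P1 pit3 -> P1=[5,0,3,0,6,6](1) P2=[1,6,6,0,5,5](1)

Answer: 1 1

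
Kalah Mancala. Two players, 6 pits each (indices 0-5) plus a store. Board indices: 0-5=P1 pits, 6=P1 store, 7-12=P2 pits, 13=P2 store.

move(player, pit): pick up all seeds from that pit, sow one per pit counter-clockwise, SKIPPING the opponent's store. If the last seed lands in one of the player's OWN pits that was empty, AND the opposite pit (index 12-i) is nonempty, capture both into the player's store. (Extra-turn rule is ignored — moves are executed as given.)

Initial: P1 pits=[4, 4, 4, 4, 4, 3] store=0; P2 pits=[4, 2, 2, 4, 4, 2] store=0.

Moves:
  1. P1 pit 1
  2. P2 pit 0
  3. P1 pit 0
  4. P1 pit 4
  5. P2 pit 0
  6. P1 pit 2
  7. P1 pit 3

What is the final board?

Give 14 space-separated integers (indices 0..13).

Move 1: P1 pit1 -> P1=[4,0,5,5,5,4](0) P2=[4,2,2,4,4,2](0)
Move 2: P2 pit0 -> P1=[4,0,5,5,5,4](0) P2=[0,3,3,5,5,2](0)
Move 3: P1 pit0 -> P1=[0,1,6,6,6,4](0) P2=[0,3,3,5,5,2](0)
Move 4: P1 pit4 -> P1=[0,1,6,6,0,5](1) P2=[1,4,4,6,5,2](0)
Move 5: P2 pit0 -> P1=[0,1,6,6,0,5](1) P2=[0,5,4,6,5,2](0)
Move 6: P1 pit2 -> P1=[0,1,0,7,1,6](2) P2=[1,6,4,6,5,2](0)
Move 7: P1 pit3 -> P1=[0,1,0,0,2,7](3) P2=[2,7,5,7,5,2](0)

Answer: 0 1 0 0 2 7 3 2 7 5 7 5 2 0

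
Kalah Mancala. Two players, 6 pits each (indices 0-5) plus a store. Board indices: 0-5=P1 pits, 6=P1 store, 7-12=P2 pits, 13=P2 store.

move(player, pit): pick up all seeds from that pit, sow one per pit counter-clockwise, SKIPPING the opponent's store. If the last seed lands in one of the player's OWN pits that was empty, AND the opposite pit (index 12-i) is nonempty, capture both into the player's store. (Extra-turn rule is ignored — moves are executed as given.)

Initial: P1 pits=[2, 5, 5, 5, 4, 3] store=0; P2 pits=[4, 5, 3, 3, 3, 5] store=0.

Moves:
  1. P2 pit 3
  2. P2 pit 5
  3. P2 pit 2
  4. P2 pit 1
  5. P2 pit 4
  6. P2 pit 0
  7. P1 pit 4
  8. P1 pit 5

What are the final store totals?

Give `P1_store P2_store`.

Move 1: P2 pit3 -> P1=[2,5,5,5,4,3](0) P2=[4,5,3,0,4,6](1)
Move 2: P2 pit5 -> P1=[3,6,6,6,5,3](0) P2=[4,5,3,0,4,0](2)
Move 3: P2 pit2 -> P1=[0,6,6,6,5,3](0) P2=[4,5,0,1,5,0](6)
Move 4: P2 pit1 -> P1=[0,6,6,6,5,3](0) P2=[4,0,1,2,6,1](7)
Move 5: P2 pit4 -> P1=[1,7,7,7,5,3](0) P2=[4,0,1,2,0,2](8)
Move 6: P2 pit0 -> P1=[1,0,7,7,5,3](0) P2=[0,1,2,3,0,2](16)
Move 7: P1 pit4 -> P1=[1,0,7,7,0,4](1) P2=[1,2,3,3,0,2](16)
Move 8: P1 pit5 -> P1=[1,0,7,7,0,0](2) P2=[2,3,4,3,0,2](16)

Answer: 2 16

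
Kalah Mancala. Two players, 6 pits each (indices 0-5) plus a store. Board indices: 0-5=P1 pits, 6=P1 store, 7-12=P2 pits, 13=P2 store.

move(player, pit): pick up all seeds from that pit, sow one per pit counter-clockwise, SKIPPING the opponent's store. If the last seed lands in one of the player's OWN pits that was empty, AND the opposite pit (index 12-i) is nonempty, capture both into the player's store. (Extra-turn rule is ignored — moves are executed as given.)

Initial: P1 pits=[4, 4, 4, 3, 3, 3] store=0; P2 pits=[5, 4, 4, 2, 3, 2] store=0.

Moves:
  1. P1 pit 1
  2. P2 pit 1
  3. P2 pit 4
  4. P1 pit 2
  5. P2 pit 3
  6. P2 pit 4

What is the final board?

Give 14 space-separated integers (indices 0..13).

Move 1: P1 pit1 -> P1=[4,0,5,4,4,4](0) P2=[5,4,4,2,3,2](0)
Move 2: P2 pit1 -> P1=[4,0,5,4,4,4](0) P2=[5,0,5,3,4,3](0)
Move 3: P2 pit4 -> P1=[5,1,5,4,4,4](0) P2=[5,0,5,3,0,4](1)
Move 4: P1 pit2 -> P1=[5,1,0,5,5,5](1) P2=[6,0,5,3,0,4](1)
Move 5: P2 pit3 -> P1=[5,1,0,5,5,5](1) P2=[6,0,5,0,1,5](2)
Move 6: P2 pit4 -> P1=[5,1,0,5,5,5](1) P2=[6,0,5,0,0,6](2)

Answer: 5 1 0 5 5 5 1 6 0 5 0 0 6 2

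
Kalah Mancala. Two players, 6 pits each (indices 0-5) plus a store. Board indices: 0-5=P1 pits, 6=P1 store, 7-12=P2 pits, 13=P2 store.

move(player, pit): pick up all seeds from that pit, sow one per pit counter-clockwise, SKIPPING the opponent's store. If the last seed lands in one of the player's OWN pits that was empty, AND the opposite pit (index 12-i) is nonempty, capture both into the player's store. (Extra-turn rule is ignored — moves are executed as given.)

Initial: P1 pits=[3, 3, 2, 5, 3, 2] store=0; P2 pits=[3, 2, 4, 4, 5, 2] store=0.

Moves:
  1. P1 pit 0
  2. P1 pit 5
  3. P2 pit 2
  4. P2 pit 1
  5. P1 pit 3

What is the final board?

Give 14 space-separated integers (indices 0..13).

Move 1: P1 pit0 -> P1=[0,4,3,6,3,2](0) P2=[3,2,4,4,5,2](0)
Move 2: P1 pit5 -> P1=[0,4,3,6,3,0](1) P2=[4,2,4,4,5,2](0)
Move 3: P2 pit2 -> P1=[0,4,3,6,3,0](1) P2=[4,2,0,5,6,3](1)
Move 4: P2 pit1 -> P1=[0,4,3,6,3,0](1) P2=[4,0,1,6,6,3](1)
Move 5: P1 pit3 -> P1=[0,4,3,0,4,1](2) P2=[5,1,2,6,6,3](1)

Answer: 0 4 3 0 4 1 2 5 1 2 6 6 3 1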